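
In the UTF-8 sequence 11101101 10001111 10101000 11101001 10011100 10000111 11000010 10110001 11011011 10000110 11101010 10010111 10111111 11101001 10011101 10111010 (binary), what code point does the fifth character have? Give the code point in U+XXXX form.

Offset 0: leading byte 0xED = 11101101 → 3-byte char #1 = ED 8F A8.
Offset 3: leading byte 0xE9 = 11101001 → 3-byte char #2 = E9 9C 87.
Offset 6: leading byte 0xC2 = 11000010 → 2-byte char #3 = C2 B1.
Offset 8: leading byte 0xDB = 11011011 → 2-byte char #4 = DB 86.
Offset 10: leading byte 0xEA = 11101010 → 3-byte char #5 = EA 97 BF.
Leading byte 0xEA = 11101010 matches 1110xxxx → 3-byte sequence.
Byte 1: 0xEA = 11101010, payload 1010 (4 bits).
Byte 2: 0x97 = 10010111 (10xxxxxx ✓), payload 010111.
Byte 3: 0xBF = 10111111 (10xxxxxx ✓), payload 111111.
Concatenate: 1010010111111111 = 0xA5FF (16 bits → U+A5FF).

U+A5FF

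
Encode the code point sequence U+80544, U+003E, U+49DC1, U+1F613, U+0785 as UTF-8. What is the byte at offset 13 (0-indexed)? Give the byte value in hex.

0xDE

U+80544 → 4-byte form F2 80 95 84 at offsets 0–3.
U+003E → 1-byte form 3E at offsets 4–4.
U+49DC1 → 4-byte form F1 89 B7 81 at offsets 5–8.
U+1F613 → 4-byte form F0 9F 98 93 at offsets 9–12.
U+0785 → 2-byte form DE 85 at offsets 13–14.
Offset 13 falls in char 5's range; it's byte 1 of DE 85 = 0xDE.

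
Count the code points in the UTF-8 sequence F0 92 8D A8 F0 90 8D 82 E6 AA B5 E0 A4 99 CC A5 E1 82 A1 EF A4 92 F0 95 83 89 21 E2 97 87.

Byte at offset 0: 0xF0 = 11110000 → 4-byte char (#1). Advance 4.
Byte at offset 4: 0xF0 = 11110000 → 4-byte char (#2). Advance 4.
Byte at offset 8: 0xE6 = 11100110 → 3-byte char (#3). Advance 3.
Byte at offset 11: 0xE0 = 11100000 → 3-byte char (#4). Advance 3.
Byte at offset 14: 0xCC = 11001100 → 2-byte char (#5). Advance 2.
Byte at offset 16: 0xE1 = 11100001 → 3-byte char (#6). Advance 3.
Byte at offset 19: 0xEF = 11101111 → 3-byte char (#7). Advance 3.
Byte at offset 22: 0xF0 = 11110000 → 4-byte char (#8). Advance 4.
Byte at offset 26: 0x21 = 00100001 → 1-byte char (#9). Advance 1.
Byte at offset 27: 0xE2 = 11100010 → 3-byte char (#10). Advance 3.
Reached end at offset 30 after 10 code points.

10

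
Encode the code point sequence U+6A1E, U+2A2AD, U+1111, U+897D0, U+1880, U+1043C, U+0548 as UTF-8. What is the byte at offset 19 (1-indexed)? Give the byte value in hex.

1-indexed offset 19 is 0-indexed offset 18.
U+6A1E → 3-byte form E6 A8 9E at offsets 0–2.
U+2A2AD → 4-byte form F0 AA 8A AD at offsets 3–6.
U+1111 → 3-byte form E1 84 91 at offsets 7–9.
U+897D0 → 4-byte form F2 89 9F 90 at offsets 10–13.
U+1880 → 3-byte form E1 A2 80 at offsets 14–16.
U+1043C → 4-byte form F0 90 90 BC at offsets 17–20.
Offset 18 falls in char 6's range; it's byte 2 of F0 90 90 BC = 0x90.

0x90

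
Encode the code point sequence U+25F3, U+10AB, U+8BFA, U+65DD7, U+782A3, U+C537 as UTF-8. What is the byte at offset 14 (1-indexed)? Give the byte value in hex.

1-indexed offset 14 is 0-indexed offset 13.
U+25F3 → 3-byte form E2 97 B3 at offsets 0–2.
U+10AB → 3-byte form E1 82 AB at offsets 3–5.
U+8BFA → 3-byte form E8 AF BA at offsets 6–8.
U+65DD7 → 4-byte form F1 A5 B7 97 at offsets 9–12.
U+782A3 → 4-byte form F1 B8 8A A3 at offsets 13–16.
Offset 13 falls in char 5's range; it's byte 1 of F1 B8 8A A3 = 0xF1.

0xF1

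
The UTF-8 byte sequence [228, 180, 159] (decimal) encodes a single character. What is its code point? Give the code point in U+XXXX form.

Leading byte 0xE4 = 11100100 matches 1110xxxx → 3-byte sequence.
Byte 1: 0xE4 = 11100100, payload 0100 (4 bits).
Byte 2: 0xB4 = 10110100 (10xxxxxx ✓), payload 110100.
Byte 3: 0x9F = 10011111 (10xxxxxx ✓), payload 011111.
Concatenate: 0100110100011111 = 0x4D1F (16 bits → U+4D1F).

U+4D1F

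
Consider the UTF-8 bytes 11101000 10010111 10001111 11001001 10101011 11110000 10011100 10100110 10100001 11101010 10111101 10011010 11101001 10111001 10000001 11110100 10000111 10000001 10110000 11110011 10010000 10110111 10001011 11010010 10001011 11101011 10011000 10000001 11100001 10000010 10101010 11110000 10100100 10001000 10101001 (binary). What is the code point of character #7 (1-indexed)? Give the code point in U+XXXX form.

U+D0DCB

Offset 0: leading byte 0xE8 = 11101000 → 3-byte char #1 = E8 97 8F.
Offset 3: leading byte 0xC9 = 11001001 → 2-byte char #2 = C9 AB.
Offset 5: leading byte 0xF0 = 11110000 → 4-byte char #3 = F0 9C A6 A1.
Offset 9: leading byte 0xEA = 11101010 → 3-byte char #4 = EA BD 9A.
Offset 12: leading byte 0xE9 = 11101001 → 3-byte char #5 = E9 B9 81.
Offset 15: leading byte 0xF4 = 11110100 → 4-byte char #6 = F4 87 81 B0.
Offset 19: leading byte 0xF3 = 11110011 → 4-byte char #7 = F3 90 B7 8B.
Leading byte 0xF3 = 11110011 matches 11110xxx → 4-byte sequence.
Byte 1: 0xF3 = 11110011, payload 011 (3 bits).
Byte 2: 0x90 = 10010000 (10xxxxxx ✓), payload 010000.
Byte 3: 0xB7 = 10110111 (10xxxxxx ✓), payload 110111.
Byte 4: 0x8B = 10001011 (10xxxxxx ✓), payload 001011.
Concatenate: 011010000110111001011 = 0xD0DCB (21 bits → U+D0DCB).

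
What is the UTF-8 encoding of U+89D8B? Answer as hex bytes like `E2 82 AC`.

F2 89 B6 8B

U+89D8B = 0x89D8B = 564619 decimal. In range U+10000–U+10FFFF → 4-byte form: 11110xxx 10xxxxxx 10xxxxxx 10xxxxxx.
Binary (21 bits): 010001001110110001011.
Split 3+6+6+6: 010 | 001001 | 110110 | 001011.
Byte 1: 11110010 = 0xF2.
Byte 2: 10001001 = 0x89.
Byte 3: 10110110 = 0xB6.
Byte 4: 10001011 = 0x8B.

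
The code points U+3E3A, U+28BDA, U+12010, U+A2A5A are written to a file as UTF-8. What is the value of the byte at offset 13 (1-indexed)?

0xA2

1-indexed offset 13 is 0-indexed offset 12.
U+3E3A → 3-byte form E3 B8 BA at offsets 0–2.
U+28BDA → 4-byte form F0 A8 AF 9A at offsets 3–6.
U+12010 → 4-byte form F0 92 80 90 at offsets 7–10.
U+A2A5A → 4-byte form F2 A2 A9 9A at offsets 11–14.
Offset 12 falls in char 4's range; it's byte 2 of F2 A2 A9 9A = 0xA2.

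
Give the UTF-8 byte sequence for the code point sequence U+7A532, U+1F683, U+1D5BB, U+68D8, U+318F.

U+7A532: 4-byte form → F1 BA 94 B2.
U+1F683: 4-byte form → F0 9F 9A 83.
U+1D5BB: 4-byte form → F0 9D 96 BB.
U+68D8: 3-byte form → E6 A3 98.
U+318F: 3-byte form → E3 86 8F.
Concatenated (18 bytes): F1 BA 94 B2 F0 9F 9A 83 F0 9D 96 BB E6 A3 98 E3 86 8F.

F1 BA 94 B2 F0 9F 9A 83 F0 9D 96 BB E6 A3 98 E3 86 8F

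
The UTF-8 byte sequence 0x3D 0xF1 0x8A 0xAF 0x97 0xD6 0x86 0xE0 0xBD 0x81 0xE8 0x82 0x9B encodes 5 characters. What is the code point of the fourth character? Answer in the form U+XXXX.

Offset 0: leading byte 0x3D = 00111101 → 1-byte char #1 = 3D.
Offset 1: leading byte 0xF1 = 11110001 → 4-byte char #2 = F1 8A AF 97.
Offset 5: leading byte 0xD6 = 11010110 → 2-byte char #3 = D6 86.
Offset 7: leading byte 0xE0 = 11100000 → 3-byte char #4 = E0 BD 81.
Leading byte 0xE0 = 11100000 matches 1110xxxx → 3-byte sequence.
Byte 1: 0xE0 = 11100000, payload 0000 (4 bits).
Byte 2: 0xBD = 10111101 (10xxxxxx ✓), payload 111101.
Byte 3: 0x81 = 10000001 (10xxxxxx ✓), payload 000001.
Concatenate: 0000111101000001 = 0xF41 (16 bits → U+0F41).

U+0F41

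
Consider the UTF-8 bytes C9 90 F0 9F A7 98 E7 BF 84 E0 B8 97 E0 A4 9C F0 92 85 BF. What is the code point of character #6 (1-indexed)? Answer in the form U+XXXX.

U+1217F

Offset 0: leading byte 0xC9 = 11001001 → 2-byte char #1 = C9 90.
Offset 2: leading byte 0xF0 = 11110000 → 4-byte char #2 = F0 9F A7 98.
Offset 6: leading byte 0xE7 = 11100111 → 3-byte char #3 = E7 BF 84.
Offset 9: leading byte 0xE0 = 11100000 → 3-byte char #4 = E0 B8 97.
Offset 12: leading byte 0xE0 = 11100000 → 3-byte char #5 = E0 A4 9C.
Offset 15: leading byte 0xF0 = 11110000 → 4-byte char #6 = F0 92 85 BF.
Leading byte 0xF0 = 11110000 matches 11110xxx → 4-byte sequence.
Byte 1: 0xF0 = 11110000, payload 000 (3 bits).
Byte 2: 0x92 = 10010010 (10xxxxxx ✓), payload 010010.
Byte 3: 0x85 = 10000101 (10xxxxxx ✓), payload 000101.
Byte 4: 0xBF = 10111111 (10xxxxxx ✓), payload 111111.
Concatenate: 000010010000101111111 = 0x1217F (21 bits → U+1217F).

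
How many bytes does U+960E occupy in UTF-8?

3

U+960E = 0x960E. UTF-8 uses 1 byte below 0x80, 2 below 0x800, 3 below 0x10000, 4 up to 0x10FFFF. 0x960E is in U+0800–U+FFFF → 3 bytes.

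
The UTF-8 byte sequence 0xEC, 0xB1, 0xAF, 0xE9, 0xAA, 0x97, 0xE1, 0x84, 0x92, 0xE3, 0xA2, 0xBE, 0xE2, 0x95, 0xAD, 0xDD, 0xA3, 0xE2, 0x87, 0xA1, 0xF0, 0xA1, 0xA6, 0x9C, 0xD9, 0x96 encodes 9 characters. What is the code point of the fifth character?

U+256D

Offset 0: leading byte 0xEC = 11101100 → 3-byte char #1 = EC B1 AF.
Offset 3: leading byte 0xE9 = 11101001 → 3-byte char #2 = E9 AA 97.
Offset 6: leading byte 0xE1 = 11100001 → 3-byte char #3 = E1 84 92.
Offset 9: leading byte 0xE3 = 11100011 → 3-byte char #4 = E3 A2 BE.
Offset 12: leading byte 0xE2 = 11100010 → 3-byte char #5 = E2 95 AD.
Leading byte 0xE2 = 11100010 matches 1110xxxx → 3-byte sequence.
Byte 1: 0xE2 = 11100010, payload 0010 (4 bits).
Byte 2: 0x95 = 10010101 (10xxxxxx ✓), payload 010101.
Byte 3: 0xAD = 10101101 (10xxxxxx ✓), payload 101101.
Concatenate: 0010010101101101 = 0x256D (16 bits → U+256D).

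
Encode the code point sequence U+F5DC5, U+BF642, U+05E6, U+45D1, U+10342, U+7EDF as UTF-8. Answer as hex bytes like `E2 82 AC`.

U+F5DC5: 4-byte form → F3 B5 B7 85.
U+BF642: 4-byte form → F2 BF 99 82.
U+05E6: 2-byte form → D7 A6.
U+45D1: 3-byte form → E4 97 91.
U+10342: 4-byte form → F0 90 8D 82.
U+7EDF: 3-byte form → E7 BB 9F.
Concatenated (20 bytes): F3 B5 B7 85 F2 BF 99 82 D7 A6 E4 97 91 F0 90 8D 82 E7 BB 9F.

F3 B5 B7 85 F2 BF 99 82 D7 A6 E4 97 91 F0 90 8D 82 E7 BB 9F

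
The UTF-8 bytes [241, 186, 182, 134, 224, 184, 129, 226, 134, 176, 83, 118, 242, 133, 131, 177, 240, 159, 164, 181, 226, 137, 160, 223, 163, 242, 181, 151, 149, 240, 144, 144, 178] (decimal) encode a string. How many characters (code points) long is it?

11

Byte at offset 0: 0xF1 = 11110001 → 4-byte char (#1). Advance 4.
Byte at offset 4: 0xE0 = 11100000 → 3-byte char (#2). Advance 3.
Byte at offset 7: 0xE2 = 11100010 → 3-byte char (#3). Advance 3.
Byte at offset 10: 0x53 = 01010011 → 1-byte char (#4). Advance 1.
Byte at offset 11: 0x76 = 01110110 → 1-byte char (#5). Advance 1.
Byte at offset 12: 0xF2 = 11110010 → 4-byte char (#6). Advance 4.
Byte at offset 16: 0xF0 = 11110000 → 4-byte char (#7). Advance 4.
Byte at offset 20: 0xE2 = 11100010 → 3-byte char (#8). Advance 3.
Byte at offset 23: 0xDF = 11011111 → 2-byte char (#9). Advance 2.
Byte at offset 25: 0xF2 = 11110010 → 4-byte char (#10). Advance 4.
Byte at offset 29: 0xF0 = 11110000 → 4-byte char (#11). Advance 4.
Reached end at offset 33 after 11 code points.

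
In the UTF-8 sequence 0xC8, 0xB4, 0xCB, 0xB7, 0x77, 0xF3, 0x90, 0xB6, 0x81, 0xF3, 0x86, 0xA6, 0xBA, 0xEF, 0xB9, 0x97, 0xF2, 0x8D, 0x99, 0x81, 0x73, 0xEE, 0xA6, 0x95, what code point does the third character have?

U+0077

Offset 0: leading byte 0xC8 = 11001000 → 2-byte char #1 = C8 B4.
Offset 2: leading byte 0xCB = 11001011 → 2-byte char #2 = CB B7.
Offset 4: leading byte 0x77 = 01110111 → 1-byte char #3 = 77.
Leading byte 0x77 = 01110111 matches 0xxxxxxx → 1-byte sequence.
Byte 1: 0x77 = 01110111, payload 1110111 (7 bits).
Concatenate: 1110111 = 0x77 (7 bits → U+0077).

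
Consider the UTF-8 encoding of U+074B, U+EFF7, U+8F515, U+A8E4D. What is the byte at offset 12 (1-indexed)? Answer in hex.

0xB9

1-indexed offset 12 is 0-indexed offset 11.
U+074B → 2-byte form DD 8B at offsets 0–1.
U+EFF7 → 3-byte form EE BF B7 at offsets 2–4.
U+8F515 → 4-byte form F2 8F 94 95 at offsets 5–8.
U+A8E4D → 4-byte form F2 A8 B9 8D at offsets 9–12.
Offset 11 falls in char 4's range; it's byte 3 of F2 A8 B9 8D = 0xB9.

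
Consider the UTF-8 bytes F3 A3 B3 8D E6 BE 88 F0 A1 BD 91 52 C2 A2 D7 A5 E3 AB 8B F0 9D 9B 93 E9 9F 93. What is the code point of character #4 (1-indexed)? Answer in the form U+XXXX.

Offset 0: leading byte 0xF3 = 11110011 → 4-byte char #1 = F3 A3 B3 8D.
Offset 4: leading byte 0xE6 = 11100110 → 3-byte char #2 = E6 BE 88.
Offset 7: leading byte 0xF0 = 11110000 → 4-byte char #3 = F0 A1 BD 91.
Offset 11: leading byte 0x52 = 01010010 → 1-byte char #4 = 52.
Leading byte 0x52 = 01010010 matches 0xxxxxxx → 1-byte sequence.
Byte 1: 0x52 = 01010010, payload 1010010 (7 bits).
Concatenate: 1010010 = 0x52 (7 bits → U+0052).

U+0052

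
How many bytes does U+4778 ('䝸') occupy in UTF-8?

3

U+4778 = 0x4778. UTF-8 uses 1 byte below 0x80, 2 below 0x800, 3 below 0x10000, 4 up to 0x10FFFF. 0x4778 is in U+0800–U+FFFF → 3 bytes.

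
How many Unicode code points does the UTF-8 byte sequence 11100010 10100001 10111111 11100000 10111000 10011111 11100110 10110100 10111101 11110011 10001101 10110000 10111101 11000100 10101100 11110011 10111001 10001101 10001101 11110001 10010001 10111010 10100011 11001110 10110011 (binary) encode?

8

Byte at offset 0: 0xE2 = 11100010 → 3-byte char (#1). Advance 3.
Byte at offset 3: 0xE0 = 11100000 → 3-byte char (#2). Advance 3.
Byte at offset 6: 0xE6 = 11100110 → 3-byte char (#3). Advance 3.
Byte at offset 9: 0xF3 = 11110011 → 4-byte char (#4). Advance 4.
Byte at offset 13: 0xC4 = 11000100 → 2-byte char (#5). Advance 2.
Byte at offset 15: 0xF3 = 11110011 → 4-byte char (#6). Advance 4.
Byte at offset 19: 0xF1 = 11110001 → 4-byte char (#7). Advance 4.
Byte at offset 23: 0xCE = 11001110 → 2-byte char (#8). Advance 2.
Reached end at offset 25 after 8 code points.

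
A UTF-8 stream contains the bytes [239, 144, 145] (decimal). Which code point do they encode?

U+F411

Leading byte 0xEF = 11101111 matches 1110xxxx → 3-byte sequence.
Byte 1: 0xEF = 11101111, payload 1111 (4 bits).
Byte 2: 0x90 = 10010000 (10xxxxxx ✓), payload 010000.
Byte 3: 0x91 = 10010001 (10xxxxxx ✓), payload 010001.
Concatenate: 1111010000010001 = 0xF411 (16 bits → U+F411).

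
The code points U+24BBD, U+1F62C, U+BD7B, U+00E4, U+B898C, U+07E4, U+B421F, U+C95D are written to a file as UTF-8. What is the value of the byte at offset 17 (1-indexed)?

0x8C

1-indexed offset 17 is 0-indexed offset 16.
U+24BBD → 4-byte form F0 A4 AE BD at offsets 0–3.
U+1F62C → 4-byte form F0 9F 98 AC at offsets 4–7.
U+BD7B → 3-byte form EB B5 BB at offsets 8–10.
U+00E4 → 2-byte form C3 A4 at offsets 11–12.
U+B898C → 4-byte form F2 B8 A6 8C at offsets 13–16.
Offset 16 falls in char 5's range; it's byte 4 of F2 B8 A6 8C = 0x8C.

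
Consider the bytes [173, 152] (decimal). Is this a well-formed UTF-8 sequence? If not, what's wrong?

Byte 0xAD = 10101101 has the form 10xxxxxx — a continuation byte — but there is no preceding leading byte.

invalid (continuation byte with no leading byte)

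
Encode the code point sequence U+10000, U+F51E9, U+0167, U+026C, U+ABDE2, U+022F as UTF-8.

U+10000: 4-byte form → F0 90 80 80.
U+F51E9: 4-byte form → F3 B5 87 A9.
U+0167: 2-byte form → C5 A7.
U+026C: 2-byte form → C9 AC.
U+ABDE2: 4-byte form → F2 AB B7 A2.
U+022F: 2-byte form → C8 AF.
Concatenated (18 bytes): F0 90 80 80 F3 B5 87 A9 C5 A7 C9 AC F2 AB B7 A2 C8 AF.

F0 90 80 80 F3 B5 87 A9 C5 A7 C9 AC F2 AB B7 A2 C8 AF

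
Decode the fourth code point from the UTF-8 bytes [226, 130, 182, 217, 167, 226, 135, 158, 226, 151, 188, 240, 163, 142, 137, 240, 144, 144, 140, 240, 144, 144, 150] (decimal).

Offset 0: leading byte 0xE2 = 11100010 → 3-byte char #1 = E2 82 B6.
Offset 3: leading byte 0xD9 = 11011001 → 2-byte char #2 = D9 A7.
Offset 5: leading byte 0xE2 = 11100010 → 3-byte char #3 = E2 87 9E.
Offset 8: leading byte 0xE2 = 11100010 → 3-byte char #4 = E2 97 BC.
Leading byte 0xE2 = 11100010 matches 1110xxxx → 3-byte sequence.
Byte 1: 0xE2 = 11100010, payload 0010 (4 bits).
Byte 2: 0x97 = 10010111 (10xxxxxx ✓), payload 010111.
Byte 3: 0xBC = 10111100 (10xxxxxx ✓), payload 111100.
Concatenate: 0010010111111100 = 0x25FC (16 bits → U+25FC).

U+25FC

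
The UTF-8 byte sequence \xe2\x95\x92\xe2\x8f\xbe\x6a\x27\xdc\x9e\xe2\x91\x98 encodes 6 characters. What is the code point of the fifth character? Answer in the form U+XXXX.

U+071E

Offset 0: leading byte 0xE2 = 11100010 → 3-byte char #1 = E2 95 92.
Offset 3: leading byte 0xE2 = 11100010 → 3-byte char #2 = E2 8F BE.
Offset 6: leading byte 0x6A = 01101010 → 1-byte char #3 = 6A.
Offset 7: leading byte 0x27 = 00100111 → 1-byte char #4 = 27.
Offset 8: leading byte 0xDC = 11011100 → 2-byte char #5 = DC 9E.
Leading byte 0xDC = 11011100 matches 110xxxxx → 2-byte sequence.
Byte 1: 0xDC = 11011100, payload 11100 (5 bits).
Byte 2: 0x9E = 10011110 (10xxxxxx ✓), payload 011110.
Concatenate: 11100011110 = 0x71E (11 bits → U+071E).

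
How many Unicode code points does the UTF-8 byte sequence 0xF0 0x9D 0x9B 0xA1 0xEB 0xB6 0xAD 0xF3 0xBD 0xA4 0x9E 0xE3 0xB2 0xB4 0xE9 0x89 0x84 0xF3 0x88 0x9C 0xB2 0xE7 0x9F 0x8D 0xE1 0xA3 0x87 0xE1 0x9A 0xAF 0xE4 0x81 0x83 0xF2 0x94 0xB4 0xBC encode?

Byte at offset 0: 0xF0 = 11110000 → 4-byte char (#1). Advance 4.
Byte at offset 4: 0xEB = 11101011 → 3-byte char (#2). Advance 3.
Byte at offset 7: 0xF3 = 11110011 → 4-byte char (#3). Advance 4.
Byte at offset 11: 0xE3 = 11100011 → 3-byte char (#4). Advance 3.
Byte at offset 14: 0xE9 = 11101001 → 3-byte char (#5). Advance 3.
Byte at offset 17: 0xF3 = 11110011 → 4-byte char (#6). Advance 4.
Byte at offset 21: 0xE7 = 11100111 → 3-byte char (#7). Advance 3.
Byte at offset 24: 0xE1 = 11100001 → 3-byte char (#8). Advance 3.
Byte at offset 27: 0xE1 = 11100001 → 3-byte char (#9). Advance 3.
Byte at offset 30: 0xE4 = 11100100 → 3-byte char (#10). Advance 3.
Byte at offset 33: 0xF2 = 11110010 → 4-byte char (#11). Advance 4.
Reached end at offset 37 after 11 code points.

11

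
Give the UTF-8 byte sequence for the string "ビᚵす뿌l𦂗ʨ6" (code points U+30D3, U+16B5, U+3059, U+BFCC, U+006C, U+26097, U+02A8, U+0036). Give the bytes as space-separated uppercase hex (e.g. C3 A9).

E3 83 93 E1 9A B5 E3 81 99 EB BF 8C 6C F0 A6 82 97 CA A8 36

U+30D3: 3-byte form → E3 83 93.
U+16B5: 3-byte form → E1 9A B5.
U+3059: 3-byte form → E3 81 99.
U+BFCC: 3-byte form → EB BF 8C.
U+006C: 1-byte form → 6C.
U+26097: 4-byte form → F0 A6 82 97.
U+02A8: 2-byte form → CA A8.
U+0036: 1-byte form → 36.
Concatenated (20 bytes): E3 83 93 E1 9A B5 E3 81 99 EB BF 8C 6C F0 A6 82 97 CA A8 36.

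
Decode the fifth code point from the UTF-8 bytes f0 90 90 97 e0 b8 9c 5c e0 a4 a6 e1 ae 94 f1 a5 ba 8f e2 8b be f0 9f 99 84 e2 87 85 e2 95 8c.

Offset 0: leading byte 0xF0 = 11110000 → 4-byte char #1 = F0 90 90 97.
Offset 4: leading byte 0xE0 = 11100000 → 3-byte char #2 = E0 B8 9C.
Offset 7: leading byte 0x5C = 01011100 → 1-byte char #3 = 5C.
Offset 8: leading byte 0xE0 = 11100000 → 3-byte char #4 = E0 A4 A6.
Offset 11: leading byte 0xE1 = 11100001 → 3-byte char #5 = E1 AE 94.
Leading byte 0xE1 = 11100001 matches 1110xxxx → 3-byte sequence.
Byte 1: 0xE1 = 11100001, payload 0001 (4 bits).
Byte 2: 0xAE = 10101110 (10xxxxxx ✓), payload 101110.
Byte 3: 0x94 = 10010100 (10xxxxxx ✓), payload 010100.
Concatenate: 0001101110010100 = 0x1B94 (16 bits → U+1B94).

U+1B94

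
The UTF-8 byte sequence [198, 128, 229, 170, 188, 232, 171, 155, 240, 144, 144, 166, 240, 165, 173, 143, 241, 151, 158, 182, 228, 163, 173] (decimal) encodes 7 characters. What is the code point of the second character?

U+5ABC

Offset 0: leading byte 0xC6 = 11000110 → 2-byte char #1 = C6 80.
Offset 2: leading byte 0xE5 = 11100101 → 3-byte char #2 = E5 AA BC.
Leading byte 0xE5 = 11100101 matches 1110xxxx → 3-byte sequence.
Byte 1: 0xE5 = 11100101, payload 0101 (4 bits).
Byte 2: 0xAA = 10101010 (10xxxxxx ✓), payload 101010.
Byte 3: 0xBC = 10111100 (10xxxxxx ✓), payload 111100.
Concatenate: 0101101010111100 = 0x5ABC (16 bits → U+5ABC).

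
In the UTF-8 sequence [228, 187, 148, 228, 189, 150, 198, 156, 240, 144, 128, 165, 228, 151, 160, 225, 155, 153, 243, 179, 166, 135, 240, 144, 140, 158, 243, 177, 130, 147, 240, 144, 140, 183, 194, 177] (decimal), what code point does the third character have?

U+019C

Offset 0: leading byte 0xE4 = 11100100 → 3-byte char #1 = E4 BB 94.
Offset 3: leading byte 0xE4 = 11100100 → 3-byte char #2 = E4 BD 96.
Offset 6: leading byte 0xC6 = 11000110 → 2-byte char #3 = C6 9C.
Leading byte 0xC6 = 11000110 matches 110xxxxx → 2-byte sequence.
Byte 1: 0xC6 = 11000110, payload 00110 (5 bits).
Byte 2: 0x9C = 10011100 (10xxxxxx ✓), payload 011100.
Concatenate: 00110011100 = 0x19C (11 bits → U+019C).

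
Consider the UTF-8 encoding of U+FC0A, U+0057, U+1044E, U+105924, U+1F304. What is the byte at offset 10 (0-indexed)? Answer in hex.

0xA4

U+FC0A → 3-byte form EF B0 8A at offsets 0–2.
U+0057 → 1-byte form 57 at offsets 3–3.
U+1044E → 4-byte form F0 90 91 8E at offsets 4–7.
U+105924 → 4-byte form F4 85 A4 A4 at offsets 8–11.
Offset 10 falls in char 4's range; it's byte 3 of F4 85 A4 A4 = 0xA4.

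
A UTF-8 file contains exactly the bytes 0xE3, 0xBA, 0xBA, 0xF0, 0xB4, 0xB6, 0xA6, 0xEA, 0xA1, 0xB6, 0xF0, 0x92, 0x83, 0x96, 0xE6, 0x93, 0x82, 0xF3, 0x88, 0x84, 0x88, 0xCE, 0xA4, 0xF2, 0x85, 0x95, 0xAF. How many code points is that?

Byte at offset 0: 0xE3 = 11100011 → 3-byte char (#1). Advance 3.
Byte at offset 3: 0xF0 = 11110000 → 4-byte char (#2). Advance 4.
Byte at offset 7: 0xEA = 11101010 → 3-byte char (#3). Advance 3.
Byte at offset 10: 0xF0 = 11110000 → 4-byte char (#4). Advance 4.
Byte at offset 14: 0xE6 = 11100110 → 3-byte char (#5). Advance 3.
Byte at offset 17: 0xF3 = 11110011 → 4-byte char (#6). Advance 4.
Byte at offset 21: 0xCE = 11001110 → 2-byte char (#7). Advance 2.
Byte at offset 23: 0xF2 = 11110010 → 4-byte char (#8). Advance 4.
Reached end at offset 27 after 8 code points.

8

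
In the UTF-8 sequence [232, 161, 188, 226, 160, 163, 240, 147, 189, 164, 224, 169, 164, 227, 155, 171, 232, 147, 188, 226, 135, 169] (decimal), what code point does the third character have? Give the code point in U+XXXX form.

U+13F64

Offset 0: leading byte 0xE8 = 11101000 → 3-byte char #1 = E8 A1 BC.
Offset 3: leading byte 0xE2 = 11100010 → 3-byte char #2 = E2 A0 A3.
Offset 6: leading byte 0xF0 = 11110000 → 4-byte char #3 = F0 93 BD A4.
Leading byte 0xF0 = 11110000 matches 11110xxx → 4-byte sequence.
Byte 1: 0xF0 = 11110000, payload 000 (3 bits).
Byte 2: 0x93 = 10010011 (10xxxxxx ✓), payload 010011.
Byte 3: 0xBD = 10111101 (10xxxxxx ✓), payload 111101.
Byte 4: 0xA4 = 10100100 (10xxxxxx ✓), payload 100100.
Concatenate: 000010011111101100100 = 0x13F64 (21 bits → U+13F64).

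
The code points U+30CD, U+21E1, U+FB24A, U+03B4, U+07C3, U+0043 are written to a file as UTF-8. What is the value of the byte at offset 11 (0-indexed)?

U+30CD → 3-byte form E3 83 8D at offsets 0–2.
U+21E1 → 3-byte form E2 87 A1 at offsets 3–5.
U+FB24A → 4-byte form F3 BB 89 8A at offsets 6–9.
U+03B4 → 2-byte form CE B4 at offsets 10–11.
Offset 11 falls in char 4's range; it's byte 2 of CE B4 = 0xB4.

0xB4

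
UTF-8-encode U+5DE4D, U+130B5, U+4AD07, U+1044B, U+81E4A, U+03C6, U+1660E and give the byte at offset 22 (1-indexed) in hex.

1-indexed offset 22 is 0-indexed offset 21.
U+5DE4D → 4-byte form F1 9D B9 8D at offsets 0–3.
U+130B5 → 4-byte form F0 93 82 B5 at offsets 4–7.
U+4AD07 → 4-byte form F1 8A B4 87 at offsets 8–11.
U+1044B → 4-byte form F0 90 91 8B at offsets 12–15.
U+81E4A → 4-byte form F2 81 B9 8A at offsets 16–19.
U+03C6 → 2-byte form CF 86 at offsets 20–21.
Offset 21 falls in char 6's range; it's byte 2 of CF 86 = 0x86.

0x86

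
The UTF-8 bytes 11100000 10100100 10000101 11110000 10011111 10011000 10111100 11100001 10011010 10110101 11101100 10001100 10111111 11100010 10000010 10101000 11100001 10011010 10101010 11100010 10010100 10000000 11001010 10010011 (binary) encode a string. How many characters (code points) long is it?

Byte at offset 0: 0xE0 = 11100000 → 3-byte char (#1). Advance 3.
Byte at offset 3: 0xF0 = 11110000 → 4-byte char (#2). Advance 4.
Byte at offset 7: 0xE1 = 11100001 → 3-byte char (#3). Advance 3.
Byte at offset 10: 0xEC = 11101100 → 3-byte char (#4). Advance 3.
Byte at offset 13: 0xE2 = 11100010 → 3-byte char (#5). Advance 3.
Byte at offset 16: 0xE1 = 11100001 → 3-byte char (#6). Advance 3.
Byte at offset 19: 0xE2 = 11100010 → 3-byte char (#7). Advance 3.
Byte at offset 22: 0xCA = 11001010 → 2-byte char (#8). Advance 2.
Reached end at offset 24 after 8 code points.

8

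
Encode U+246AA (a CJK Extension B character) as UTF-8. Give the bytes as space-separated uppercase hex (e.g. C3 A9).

F0 A4 9A AA

U+246AA = 0x246AA = 149162 decimal. In range U+10000–U+10FFFF → 4-byte form: 11110xxx 10xxxxxx 10xxxxxx 10xxxxxx.
Binary (21 bits): 000100100011010101010.
Split 3+6+6+6: 000 | 100100 | 011010 | 101010.
Byte 1: 11110000 = 0xF0.
Byte 2: 10100100 = 0xA4.
Byte 3: 10011010 = 0x9A.
Byte 4: 10101010 = 0xAA.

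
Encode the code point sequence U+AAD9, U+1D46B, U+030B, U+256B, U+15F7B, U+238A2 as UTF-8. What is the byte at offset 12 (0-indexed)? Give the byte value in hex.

0xF0

U+AAD9 → 3-byte form EA AB 99 at offsets 0–2.
U+1D46B → 4-byte form F0 9D 91 AB at offsets 3–6.
U+030B → 2-byte form CC 8B at offsets 7–8.
U+256B → 3-byte form E2 95 AB at offsets 9–11.
U+15F7B → 4-byte form F0 95 BD BB at offsets 12–15.
Offset 12 falls in char 5's range; it's byte 1 of F0 95 BD BB = 0xF0.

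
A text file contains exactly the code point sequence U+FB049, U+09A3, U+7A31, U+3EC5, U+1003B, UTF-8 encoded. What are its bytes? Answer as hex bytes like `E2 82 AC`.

F3 BB 81 89 E0 A6 A3 E7 A8 B1 E3 BB 85 F0 90 80 BB

U+FB049: 4-byte form → F3 BB 81 89.
U+09A3: 3-byte form → E0 A6 A3.
U+7A31: 3-byte form → E7 A8 B1.
U+3EC5: 3-byte form → E3 BB 85.
U+1003B: 4-byte form → F0 90 80 BB.
Concatenated (17 bytes): F3 BB 81 89 E0 A6 A3 E7 A8 B1 E3 BB 85 F0 90 80 BB.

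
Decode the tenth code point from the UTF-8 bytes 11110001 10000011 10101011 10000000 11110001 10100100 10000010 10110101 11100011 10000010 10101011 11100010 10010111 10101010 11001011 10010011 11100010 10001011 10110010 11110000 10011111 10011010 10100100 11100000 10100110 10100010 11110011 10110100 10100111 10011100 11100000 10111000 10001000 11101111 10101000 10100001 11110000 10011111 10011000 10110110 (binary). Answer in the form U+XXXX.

U+0E08

Offset 0: leading byte 0xF1 = 11110001 → 4-byte char #1 = F1 83 AB 80.
Offset 4: leading byte 0xF1 = 11110001 → 4-byte char #2 = F1 A4 82 B5.
Offset 8: leading byte 0xE3 = 11100011 → 3-byte char #3 = E3 82 AB.
Offset 11: leading byte 0xE2 = 11100010 → 3-byte char #4 = E2 97 AA.
Offset 14: leading byte 0xCB = 11001011 → 2-byte char #5 = CB 93.
Offset 16: leading byte 0xE2 = 11100010 → 3-byte char #6 = E2 8B B2.
Offset 19: leading byte 0xF0 = 11110000 → 4-byte char #7 = F0 9F 9A A4.
Offset 23: leading byte 0xE0 = 11100000 → 3-byte char #8 = E0 A6 A2.
Offset 26: leading byte 0xF3 = 11110011 → 4-byte char #9 = F3 B4 A7 9C.
Offset 30: leading byte 0xE0 = 11100000 → 3-byte char #10 = E0 B8 88.
Leading byte 0xE0 = 11100000 matches 1110xxxx → 3-byte sequence.
Byte 1: 0xE0 = 11100000, payload 0000 (4 bits).
Byte 2: 0xB8 = 10111000 (10xxxxxx ✓), payload 111000.
Byte 3: 0x88 = 10001000 (10xxxxxx ✓), payload 001000.
Concatenate: 0000111000001000 = 0xE08 (16 bits → U+0E08).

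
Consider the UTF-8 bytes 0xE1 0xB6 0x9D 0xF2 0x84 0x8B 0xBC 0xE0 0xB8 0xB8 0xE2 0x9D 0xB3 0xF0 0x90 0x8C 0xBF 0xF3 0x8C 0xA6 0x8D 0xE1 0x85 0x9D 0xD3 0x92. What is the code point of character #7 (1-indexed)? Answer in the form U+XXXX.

Offset 0: leading byte 0xE1 = 11100001 → 3-byte char #1 = E1 B6 9D.
Offset 3: leading byte 0xF2 = 11110010 → 4-byte char #2 = F2 84 8B BC.
Offset 7: leading byte 0xE0 = 11100000 → 3-byte char #3 = E0 B8 B8.
Offset 10: leading byte 0xE2 = 11100010 → 3-byte char #4 = E2 9D B3.
Offset 13: leading byte 0xF0 = 11110000 → 4-byte char #5 = F0 90 8C BF.
Offset 17: leading byte 0xF3 = 11110011 → 4-byte char #6 = F3 8C A6 8D.
Offset 21: leading byte 0xE1 = 11100001 → 3-byte char #7 = E1 85 9D.
Leading byte 0xE1 = 11100001 matches 1110xxxx → 3-byte sequence.
Byte 1: 0xE1 = 11100001, payload 0001 (4 bits).
Byte 2: 0x85 = 10000101 (10xxxxxx ✓), payload 000101.
Byte 3: 0x9D = 10011101 (10xxxxxx ✓), payload 011101.
Concatenate: 0001000101011101 = 0x115D (16 bits → U+115D).

U+115D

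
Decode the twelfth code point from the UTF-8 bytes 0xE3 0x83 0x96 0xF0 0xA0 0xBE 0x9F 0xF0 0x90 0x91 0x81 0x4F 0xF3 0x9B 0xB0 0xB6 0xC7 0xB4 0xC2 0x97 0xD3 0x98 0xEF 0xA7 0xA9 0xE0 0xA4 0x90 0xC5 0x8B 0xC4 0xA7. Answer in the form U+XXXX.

U+0127

Offset 0: leading byte 0xE3 = 11100011 → 3-byte char #1 = E3 83 96.
Offset 3: leading byte 0xF0 = 11110000 → 4-byte char #2 = F0 A0 BE 9F.
Offset 7: leading byte 0xF0 = 11110000 → 4-byte char #3 = F0 90 91 81.
Offset 11: leading byte 0x4F = 01001111 → 1-byte char #4 = 4F.
Offset 12: leading byte 0xF3 = 11110011 → 4-byte char #5 = F3 9B B0 B6.
Offset 16: leading byte 0xC7 = 11000111 → 2-byte char #6 = C7 B4.
Offset 18: leading byte 0xC2 = 11000010 → 2-byte char #7 = C2 97.
Offset 20: leading byte 0xD3 = 11010011 → 2-byte char #8 = D3 98.
Offset 22: leading byte 0xEF = 11101111 → 3-byte char #9 = EF A7 A9.
Offset 25: leading byte 0xE0 = 11100000 → 3-byte char #10 = E0 A4 90.
Offset 28: leading byte 0xC5 = 11000101 → 2-byte char #11 = C5 8B.
Offset 30: leading byte 0xC4 = 11000100 → 2-byte char #12 = C4 A7.
Leading byte 0xC4 = 11000100 matches 110xxxxx → 2-byte sequence.
Byte 1: 0xC4 = 11000100, payload 00100 (5 bits).
Byte 2: 0xA7 = 10100111 (10xxxxxx ✓), payload 100111.
Concatenate: 00100100111 = 0x127 (11 bits → U+0127).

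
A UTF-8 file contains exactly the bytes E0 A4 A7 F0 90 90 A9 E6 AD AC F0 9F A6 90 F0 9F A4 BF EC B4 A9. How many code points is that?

Byte at offset 0: 0xE0 = 11100000 → 3-byte char (#1). Advance 3.
Byte at offset 3: 0xF0 = 11110000 → 4-byte char (#2). Advance 4.
Byte at offset 7: 0xE6 = 11100110 → 3-byte char (#3). Advance 3.
Byte at offset 10: 0xF0 = 11110000 → 4-byte char (#4). Advance 4.
Byte at offset 14: 0xF0 = 11110000 → 4-byte char (#5). Advance 4.
Byte at offset 18: 0xEC = 11101100 → 3-byte char (#6). Advance 3.
Reached end at offset 21 after 6 code points.

6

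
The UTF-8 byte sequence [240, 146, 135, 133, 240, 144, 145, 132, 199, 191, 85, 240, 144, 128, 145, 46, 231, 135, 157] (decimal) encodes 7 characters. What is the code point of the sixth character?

U+002E

Offset 0: leading byte 0xF0 = 11110000 → 4-byte char #1 = F0 92 87 85.
Offset 4: leading byte 0xF0 = 11110000 → 4-byte char #2 = F0 90 91 84.
Offset 8: leading byte 0xC7 = 11000111 → 2-byte char #3 = C7 BF.
Offset 10: leading byte 0x55 = 01010101 → 1-byte char #4 = 55.
Offset 11: leading byte 0xF0 = 11110000 → 4-byte char #5 = F0 90 80 91.
Offset 15: leading byte 0x2E = 00101110 → 1-byte char #6 = 2E.
Leading byte 0x2E = 00101110 matches 0xxxxxxx → 1-byte sequence.
Byte 1: 0x2E = 00101110, payload 0101110 (7 bits).
Concatenate: 0101110 = 0x2E (7 bits → U+002E).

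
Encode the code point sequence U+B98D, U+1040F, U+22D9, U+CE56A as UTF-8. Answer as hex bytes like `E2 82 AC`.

EB A6 8D F0 90 90 8F E2 8B 99 F3 8E 95 AA

U+B98D: 3-byte form → EB A6 8D.
U+1040F: 4-byte form → F0 90 90 8F.
U+22D9: 3-byte form → E2 8B 99.
U+CE56A: 4-byte form → F3 8E 95 AA.
Concatenated (14 bytes): EB A6 8D F0 90 90 8F E2 8B 99 F3 8E 95 AA.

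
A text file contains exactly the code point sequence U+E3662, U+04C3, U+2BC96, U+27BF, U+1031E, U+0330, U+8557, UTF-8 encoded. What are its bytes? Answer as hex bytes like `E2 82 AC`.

F3 A3 99 A2 D3 83 F0 AB B2 96 E2 9E BF F0 90 8C 9E CC B0 E8 95 97

U+E3662: 4-byte form → F3 A3 99 A2.
U+04C3: 2-byte form → D3 83.
U+2BC96: 4-byte form → F0 AB B2 96.
U+27BF: 3-byte form → E2 9E BF.
U+1031E: 4-byte form → F0 90 8C 9E.
U+0330: 2-byte form → CC B0.
U+8557: 3-byte form → E8 95 97.
Concatenated (22 bytes): F3 A3 99 A2 D3 83 F0 AB B2 96 E2 9E BF F0 90 8C 9E CC B0 E8 95 97.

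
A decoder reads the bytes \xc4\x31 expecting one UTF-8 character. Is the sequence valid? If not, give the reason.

invalid (non-continuation byte where continuation expected)

Leading byte 0xC4 = 11000100 → 2-byte form.
Byte 2 is 0x31 = 00110001, which is not 10xxxxxx — expected a continuation byte.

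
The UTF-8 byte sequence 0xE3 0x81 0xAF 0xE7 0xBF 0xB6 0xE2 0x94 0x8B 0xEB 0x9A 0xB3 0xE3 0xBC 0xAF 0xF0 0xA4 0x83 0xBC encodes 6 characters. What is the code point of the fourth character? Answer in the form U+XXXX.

U+B6B3

Offset 0: leading byte 0xE3 = 11100011 → 3-byte char #1 = E3 81 AF.
Offset 3: leading byte 0xE7 = 11100111 → 3-byte char #2 = E7 BF B6.
Offset 6: leading byte 0xE2 = 11100010 → 3-byte char #3 = E2 94 8B.
Offset 9: leading byte 0xEB = 11101011 → 3-byte char #4 = EB 9A B3.
Leading byte 0xEB = 11101011 matches 1110xxxx → 3-byte sequence.
Byte 1: 0xEB = 11101011, payload 1011 (4 bits).
Byte 2: 0x9A = 10011010 (10xxxxxx ✓), payload 011010.
Byte 3: 0xB3 = 10110011 (10xxxxxx ✓), payload 110011.
Concatenate: 1011011010110011 = 0xB6B3 (16 bits → U+B6B3).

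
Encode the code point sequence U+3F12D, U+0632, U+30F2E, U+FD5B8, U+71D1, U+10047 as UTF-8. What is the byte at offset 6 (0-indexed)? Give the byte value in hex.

0xF0

U+3F12D → 4-byte form F0 BF 84 AD at offsets 0–3.
U+0632 → 2-byte form D8 B2 at offsets 4–5.
U+30F2E → 4-byte form F0 B0 BC AE at offsets 6–9.
Offset 6 falls in char 3's range; it's byte 1 of F0 B0 BC AE = 0xF0.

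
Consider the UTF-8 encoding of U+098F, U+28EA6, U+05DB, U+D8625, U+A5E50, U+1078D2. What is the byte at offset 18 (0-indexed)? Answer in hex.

0x87

U+098F → 3-byte form E0 A6 8F at offsets 0–2.
U+28EA6 → 4-byte form F0 A8 BA A6 at offsets 3–6.
U+05DB → 2-byte form D7 9B at offsets 7–8.
U+D8625 → 4-byte form F3 98 98 A5 at offsets 9–12.
U+A5E50 → 4-byte form F2 A5 B9 90 at offsets 13–16.
U+1078D2 → 4-byte form F4 87 A3 92 at offsets 17–20.
Offset 18 falls in char 6's range; it's byte 2 of F4 87 A3 92 = 0x87.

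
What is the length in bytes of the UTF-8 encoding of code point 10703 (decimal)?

3

U+29CF = 0x29CF. UTF-8 uses 1 byte below 0x80, 2 below 0x800, 3 below 0x10000, 4 up to 0x10FFFF. 0x29CF is in U+0800–U+FFFF → 3 bytes.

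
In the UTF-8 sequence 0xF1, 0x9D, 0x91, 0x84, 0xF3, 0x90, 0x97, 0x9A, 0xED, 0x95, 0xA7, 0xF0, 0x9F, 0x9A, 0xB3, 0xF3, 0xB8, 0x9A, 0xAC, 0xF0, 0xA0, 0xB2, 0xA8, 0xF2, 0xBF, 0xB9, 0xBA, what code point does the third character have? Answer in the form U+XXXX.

Offset 0: leading byte 0xF1 = 11110001 → 4-byte char #1 = F1 9D 91 84.
Offset 4: leading byte 0xF3 = 11110011 → 4-byte char #2 = F3 90 97 9A.
Offset 8: leading byte 0xED = 11101101 → 3-byte char #3 = ED 95 A7.
Leading byte 0xED = 11101101 matches 1110xxxx → 3-byte sequence.
Byte 1: 0xED = 11101101, payload 1101 (4 bits).
Byte 2: 0x95 = 10010101 (10xxxxxx ✓), payload 010101.
Byte 3: 0xA7 = 10100111 (10xxxxxx ✓), payload 100111.
Concatenate: 1101010101100111 = 0xD567 (16 bits → U+D567).

U+D567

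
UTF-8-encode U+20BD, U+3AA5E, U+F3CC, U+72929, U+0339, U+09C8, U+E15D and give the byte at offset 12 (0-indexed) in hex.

0xA4

U+20BD → 3-byte form E2 82 BD at offsets 0–2.
U+3AA5E → 4-byte form F0 BA A9 9E at offsets 3–6.
U+F3CC → 3-byte form EF 8F 8C at offsets 7–9.
U+72929 → 4-byte form F1 B2 A4 A9 at offsets 10–13.
Offset 12 falls in char 4's range; it's byte 3 of F1 B2 A4 A9 = 0xA4.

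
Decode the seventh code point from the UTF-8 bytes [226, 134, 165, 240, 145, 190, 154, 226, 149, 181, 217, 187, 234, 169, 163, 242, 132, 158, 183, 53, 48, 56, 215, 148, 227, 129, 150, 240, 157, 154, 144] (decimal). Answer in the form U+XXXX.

U+0035

Offset 0: leading byte 0xE2 = 11100010 → 3-byte char #1 = E2 86 A5.
Offset 3: leading byte 0xF0 = 11110000 → 4-byte char #2 = F0 91 BE 9A.
Offset 7: leading byte 0xE2 = 11100010 → 3-byte char #3 = E2 95 B5.
Offset 10: leading byte 0xD9 = 11011001 → 2-byte char #4 = D9 BB.
Offset 12: leading byte 0xEA = 11101010 → 3-byte char #5 = EA A9 A3.
Offset 15: leading byte 0xF2 = 11110010 → 4-byte char #6 = F2 84 9E B7.
Offset 19: leading byte 0x35 = 00110101 → 1-byte char #7 = 35.
Leading byte 0x35 = 00110101 matches 0xxxxxxx → 1-byte sequence.
Byte 1: 0x35 = 00110101, payload 0110101 (7 bits).
Concatenate: 0110101 = 0x35 (7 bits → U+0035).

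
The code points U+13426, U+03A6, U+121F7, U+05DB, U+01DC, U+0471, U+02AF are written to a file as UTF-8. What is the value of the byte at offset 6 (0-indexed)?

0xF0

U+13426 → 4-byte form F0 93 90 A6 at offsets 0–3.
U+03A6 → 2-byte form CE A6 at offsets 4–5.
U+121F7 → 4-byte form F0 92 87 B7 at offsets 6–9.
Offset 6 falls in char 3's range; it's byte 1 of F0 92 87 B7 = 0xF0.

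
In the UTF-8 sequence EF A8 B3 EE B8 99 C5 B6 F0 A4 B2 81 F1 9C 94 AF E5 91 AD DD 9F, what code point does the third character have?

Offset 0: leading byte 0xEF = 11101111 → 3-byte char #1 = EF A8 B3.
Offset 3: leading byte 0xEE = 11101110 → 3-byte char #2 = EE B8 99.
Offset 6: leading byte 0xC5 = 11000101 → 2-byte char #3 = C5 B6.
Leading byte 0xC5 = 11000101 matches 110xxxxx → 2-byte sequence.
Byte 1: 0xC5 = 11000101, payload 00101 (5 bits).
Byte 2: 0xB6 = 10110110 (10xxxxxx ✓), payload 110110.
Concatenate: 00101110110 = 0x176 (11 bits → U+0176).

U+0176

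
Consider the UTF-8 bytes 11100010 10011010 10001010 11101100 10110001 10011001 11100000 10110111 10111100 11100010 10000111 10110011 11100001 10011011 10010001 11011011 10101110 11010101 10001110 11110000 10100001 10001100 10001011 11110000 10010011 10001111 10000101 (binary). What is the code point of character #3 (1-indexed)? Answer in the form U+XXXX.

U+0DFC

Offset 0: leading byte 0xE2 = 11100010 → 3-byte char #1 = E2 9A 8A.
Offset 3: leading byte 0xEC = 11101100 → 3-byte char #2 = EC B1 99.
Offset 6: leading byte 0xE0 = 11100000 → 3-byte char #3 = E0 B7 BC.
Leading byte 0xE0 = 11100000 matches 1110xxxx → 3-byte sequence.
Byte 1: 0xE0 = 11100000, payload 0000 (4 bits).
Byte 2: 0xB7 = 10110111 (10xxxxxx ✓), payload 110111.
Byte 3: 0xBC = 10111100 (10xxxxxx ✓), payload 111100.
Concatenate: 0000110111111100 = 0xDFC (16 bits → U+0DFC).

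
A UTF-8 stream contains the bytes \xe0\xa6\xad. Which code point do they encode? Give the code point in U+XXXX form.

U+09AD

Leading byte 0xE0 = 11100000 matches 1110xxxx → 3-byte sequence.
Byte 1: 0xE0 = 11100000, payload 0000 (4 bits).
Byte 2: 0xA6 = 10100110 (10xxxxxx ✓), payload 100110.
Byte 3: 0xAD = 10101101 (10xxxxxx ✓), payload 101101.
Concatenate: 0000100110101101 = 0x9AD (16 bits → U+09AD).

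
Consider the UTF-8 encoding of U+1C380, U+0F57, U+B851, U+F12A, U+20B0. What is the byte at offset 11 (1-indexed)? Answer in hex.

0xEF

1-indexed offset 11 is 0-indexed offset 10.
U+1C380 → 4-byte form F0 9C 8E 80 at offsets 0–3.
U+0F57 → 3-byte form E0 BD 97 at offsets 4–6.
U+B851 → 3-byte form EB A1 91 at offsets 7–9.
U+F12A → 3-byte form EF 84 AA at offsets 10–12.
Offset 10 falls in char 4's range; it's byte 1 of EF 84 AA = 0xEF.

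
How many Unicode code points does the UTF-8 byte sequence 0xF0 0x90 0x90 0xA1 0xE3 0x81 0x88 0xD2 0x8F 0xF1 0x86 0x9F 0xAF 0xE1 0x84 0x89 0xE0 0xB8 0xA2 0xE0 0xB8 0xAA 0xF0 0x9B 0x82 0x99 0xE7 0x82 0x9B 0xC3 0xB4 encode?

10

Byte at offset 0: 0xF0 = 11110000 → 4-byte char (#1). Advance 4.
Byte at offset 4: 0xE3 = 11100011 → 3-byte char (#2). Advance 3.
Byte at offset 7: 0xD2 = 11010010 → 2-byte char (#3). Advance 2.
Byte at offset 9: 0xF1 = 11110001 → 4-byte char (#4). Advance 4.
Byte at offset 13: 0xE1 = 11100001 → 3-byte char (#5). Advance 3.
Byte at offset 16: 0xE0 = 11100000 → 3-byte char (#6). Advance 3.
Byte at offset 19: 0xE0 = 11100000 → 3-byte char (#7). Advance 3.
Byte at offset 22: 0xF0 = 11110000 → 4-byte char (#8). Advance 4.
Byte at offset 26: 0xE7 = 11100111 → 3-byte char (#9). Advance 3.
Byte at offset 29: 0xC3 = 11000011 → 2-byte char (#10). Advance 2.
Reached end at offset 31 after 10 code points.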